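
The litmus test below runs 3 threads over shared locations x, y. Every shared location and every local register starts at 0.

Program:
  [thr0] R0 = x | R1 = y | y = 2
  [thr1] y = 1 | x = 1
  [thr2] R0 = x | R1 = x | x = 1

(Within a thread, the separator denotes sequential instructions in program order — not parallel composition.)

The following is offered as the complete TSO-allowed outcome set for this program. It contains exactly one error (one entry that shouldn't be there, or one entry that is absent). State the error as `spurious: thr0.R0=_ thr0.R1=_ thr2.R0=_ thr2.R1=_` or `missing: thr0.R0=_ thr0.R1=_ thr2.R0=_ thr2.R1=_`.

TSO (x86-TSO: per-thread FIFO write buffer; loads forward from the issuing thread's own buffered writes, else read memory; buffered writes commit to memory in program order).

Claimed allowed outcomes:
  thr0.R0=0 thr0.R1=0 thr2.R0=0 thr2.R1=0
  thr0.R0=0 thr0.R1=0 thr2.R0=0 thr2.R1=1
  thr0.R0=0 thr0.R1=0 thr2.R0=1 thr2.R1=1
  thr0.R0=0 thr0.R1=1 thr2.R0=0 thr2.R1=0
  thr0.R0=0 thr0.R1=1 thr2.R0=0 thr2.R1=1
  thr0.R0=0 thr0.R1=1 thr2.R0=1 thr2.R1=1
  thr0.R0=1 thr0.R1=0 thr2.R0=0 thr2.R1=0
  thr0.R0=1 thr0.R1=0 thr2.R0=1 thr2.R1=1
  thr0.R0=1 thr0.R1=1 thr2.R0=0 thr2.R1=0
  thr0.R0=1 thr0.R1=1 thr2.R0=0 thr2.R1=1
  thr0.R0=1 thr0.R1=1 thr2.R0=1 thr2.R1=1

outcome vector order: (thr0.R0,thr0.R1,thr2.R0,thr2.R1)
[TSO] allowed = {<0 0 0 0>; <0 0 0 1>; <0 0 1 1>; <0 1 0 0>; <0 1 0 1>; <0 1 1 1>; <1 0 0 0>; <1 1 0 0>; <1 1 0 1>; <1 1 1 1>}
claimed∖TSO = {<1 0 1 1>}

spurious: thr0.R0=1 thr0.R1=0 thr2.R0=1 thr2.R1=1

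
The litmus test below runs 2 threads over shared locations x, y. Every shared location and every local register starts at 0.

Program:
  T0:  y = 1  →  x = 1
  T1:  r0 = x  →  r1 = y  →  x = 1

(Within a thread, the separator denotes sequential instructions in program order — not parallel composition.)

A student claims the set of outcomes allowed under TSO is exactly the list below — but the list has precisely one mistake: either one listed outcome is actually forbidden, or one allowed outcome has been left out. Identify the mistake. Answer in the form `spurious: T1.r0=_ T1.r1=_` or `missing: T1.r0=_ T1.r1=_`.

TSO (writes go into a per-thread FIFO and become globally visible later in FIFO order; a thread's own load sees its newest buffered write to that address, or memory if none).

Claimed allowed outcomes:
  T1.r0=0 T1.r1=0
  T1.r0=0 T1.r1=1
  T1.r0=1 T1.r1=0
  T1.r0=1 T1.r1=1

spurious: T1.r0=1 T1.r1=0

outcome vector order: (T1.r0,T1.r1)
under TSO → 00; 01; 11
claimed∖TSO = {10}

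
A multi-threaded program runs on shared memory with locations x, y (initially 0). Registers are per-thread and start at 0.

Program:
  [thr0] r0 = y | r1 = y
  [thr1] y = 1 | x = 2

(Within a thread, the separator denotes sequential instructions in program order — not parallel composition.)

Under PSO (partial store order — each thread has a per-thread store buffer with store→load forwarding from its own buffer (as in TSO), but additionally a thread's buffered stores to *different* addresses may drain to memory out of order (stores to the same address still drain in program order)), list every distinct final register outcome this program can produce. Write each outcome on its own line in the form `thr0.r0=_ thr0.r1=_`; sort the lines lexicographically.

thr0.r0=0 thr0.r1=0
thr0.r0=0 thr0.r1=1
thr0.r0=1 thr0.r1=1

outcome vector order: (thr0.r0,thr0.r1)
|PSO outcomes| = 3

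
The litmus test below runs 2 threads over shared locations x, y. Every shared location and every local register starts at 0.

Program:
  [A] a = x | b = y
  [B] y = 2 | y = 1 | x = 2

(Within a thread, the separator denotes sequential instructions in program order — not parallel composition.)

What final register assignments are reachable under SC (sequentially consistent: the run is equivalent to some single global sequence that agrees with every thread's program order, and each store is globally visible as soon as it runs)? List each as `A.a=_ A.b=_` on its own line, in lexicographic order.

outcome vector order: (A.a,A.b)
|SC outcomes| = 4

A.a=0 A.b=0
A.a=0 A.b=1
A.a=0 A.b=2
A.a=2 A.b=1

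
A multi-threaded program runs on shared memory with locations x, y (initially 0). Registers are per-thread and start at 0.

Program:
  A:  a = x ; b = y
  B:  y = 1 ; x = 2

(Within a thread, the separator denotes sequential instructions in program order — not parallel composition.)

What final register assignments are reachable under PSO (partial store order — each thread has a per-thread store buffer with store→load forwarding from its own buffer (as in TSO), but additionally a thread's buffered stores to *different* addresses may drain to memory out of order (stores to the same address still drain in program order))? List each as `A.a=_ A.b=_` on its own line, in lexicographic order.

A.a=0 A.b=0
A.a=0 A.b=1
A.a=2 A.b=0
A.a=2 A.b=1

outcome vector order: (A.a,A.b)
|PSO outcomes| = 4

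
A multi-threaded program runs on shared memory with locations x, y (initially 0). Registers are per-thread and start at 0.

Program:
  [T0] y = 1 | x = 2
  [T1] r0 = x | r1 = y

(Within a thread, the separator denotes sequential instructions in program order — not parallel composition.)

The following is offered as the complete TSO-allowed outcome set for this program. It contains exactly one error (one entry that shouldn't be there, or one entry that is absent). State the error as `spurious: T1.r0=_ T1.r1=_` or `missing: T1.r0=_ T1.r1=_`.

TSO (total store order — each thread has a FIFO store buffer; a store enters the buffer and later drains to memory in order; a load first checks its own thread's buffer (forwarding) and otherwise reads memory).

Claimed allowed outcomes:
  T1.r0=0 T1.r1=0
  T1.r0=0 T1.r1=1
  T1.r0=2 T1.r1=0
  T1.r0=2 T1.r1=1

outcome vector order: (T1.r0,T1.r1)
TSO: 3 outcomes — {0/0 0/1 2/1}
claimed∖TSO = {2/0}

spurious: T1.r0=2 T1.r1=0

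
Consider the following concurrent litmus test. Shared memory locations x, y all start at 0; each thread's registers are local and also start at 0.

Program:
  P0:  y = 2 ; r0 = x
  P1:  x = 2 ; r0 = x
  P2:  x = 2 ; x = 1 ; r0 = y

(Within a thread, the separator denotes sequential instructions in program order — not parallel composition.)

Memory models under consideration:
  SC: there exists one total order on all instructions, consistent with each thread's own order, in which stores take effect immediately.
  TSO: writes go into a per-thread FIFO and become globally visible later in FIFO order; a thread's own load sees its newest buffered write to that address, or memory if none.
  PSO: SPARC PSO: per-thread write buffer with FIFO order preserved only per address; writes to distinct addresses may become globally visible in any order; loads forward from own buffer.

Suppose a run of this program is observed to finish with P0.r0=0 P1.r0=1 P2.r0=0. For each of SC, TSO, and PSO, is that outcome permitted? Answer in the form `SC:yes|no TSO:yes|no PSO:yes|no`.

outcome vector order: (P0.r0,P1.r0,P2.r0)
SC: 9 outcomes — {(0,1,2), (0,2,2), (1,1,0), (1,1,2), (1,2,0), (1,2,2), (2,1,2), (2,2,0), (2,2,2)}
TSO: 12 outcomes — {(0,1,0), (0,1,2), (0,2,0), (0,2,2), (1,1,0), (1,1,2), (1,2,0), (1,2,2), (2,1,0), (2,1,2), (2,2,0), (2,2,2)}
PSO: 12 outcomes — {(0,1,0), (0,1,2), (0,2,0), (0,2,2), (1,1,0), (1,1,2), (1,2,0), (1,2,2), (2,1,0), (2,1,2), (2,2,0), (2,2,2)}
target (0,1,0) ∈ {TSO,PSO}

SC:no TSO:yes PSO:yes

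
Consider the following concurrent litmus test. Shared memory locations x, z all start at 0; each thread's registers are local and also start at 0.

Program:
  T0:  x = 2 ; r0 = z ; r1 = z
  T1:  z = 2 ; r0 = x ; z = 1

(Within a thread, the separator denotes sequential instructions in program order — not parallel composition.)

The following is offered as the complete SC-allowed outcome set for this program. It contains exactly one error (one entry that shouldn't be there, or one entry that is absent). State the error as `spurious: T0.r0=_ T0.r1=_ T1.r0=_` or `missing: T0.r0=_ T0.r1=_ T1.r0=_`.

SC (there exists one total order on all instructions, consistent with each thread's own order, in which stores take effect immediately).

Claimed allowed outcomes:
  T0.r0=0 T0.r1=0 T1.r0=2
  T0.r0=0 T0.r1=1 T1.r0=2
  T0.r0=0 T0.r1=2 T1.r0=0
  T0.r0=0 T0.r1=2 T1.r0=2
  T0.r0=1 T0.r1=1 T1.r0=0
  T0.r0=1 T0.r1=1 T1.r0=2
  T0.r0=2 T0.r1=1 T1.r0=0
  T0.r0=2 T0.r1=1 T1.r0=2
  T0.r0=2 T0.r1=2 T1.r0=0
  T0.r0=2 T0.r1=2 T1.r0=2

spurious: T0.r0=0 T0.r1=2 T1.r0=0

outcome vector order: (T0.r0,T0.r1,T1.r0)
[SC] allowed = {<0 0 2>; <0 1 2>; <0 2 2>; <1 1 0>; <1 1 2>; <2 1 0>; <2 1 2>; <2 2 0>; <2 2 2>}
claimed∖SC = {<0 2 0>}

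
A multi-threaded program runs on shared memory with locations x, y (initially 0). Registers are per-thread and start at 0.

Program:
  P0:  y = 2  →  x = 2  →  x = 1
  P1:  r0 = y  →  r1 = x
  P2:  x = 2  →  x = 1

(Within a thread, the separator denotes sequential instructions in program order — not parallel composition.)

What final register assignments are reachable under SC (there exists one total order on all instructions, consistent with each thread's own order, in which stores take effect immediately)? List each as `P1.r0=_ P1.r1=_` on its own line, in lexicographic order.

P1.r0=0 P1.r1=0
P1.r0=0 P1.r1=1
P1.r0=0 P1.r1=2
P1.r0=2 P1.r1=0
P1.r0=2 P1.r1=1
P1.r0=2 P1.r1=2

outcome vector order: (P1.r0,P1.r1)
|SC outcomes| = 6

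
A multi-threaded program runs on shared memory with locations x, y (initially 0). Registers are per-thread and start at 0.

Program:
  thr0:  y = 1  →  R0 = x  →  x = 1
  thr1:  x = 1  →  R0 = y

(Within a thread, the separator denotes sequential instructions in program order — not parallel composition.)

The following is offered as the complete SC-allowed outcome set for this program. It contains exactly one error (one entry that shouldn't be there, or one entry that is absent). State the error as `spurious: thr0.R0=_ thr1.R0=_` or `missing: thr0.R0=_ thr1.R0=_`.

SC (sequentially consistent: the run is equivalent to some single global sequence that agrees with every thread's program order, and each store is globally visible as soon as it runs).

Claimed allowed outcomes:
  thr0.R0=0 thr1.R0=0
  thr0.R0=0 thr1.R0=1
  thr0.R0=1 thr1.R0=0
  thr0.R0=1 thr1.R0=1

outcome vector order: (thr0.R0,thr1.R0)
[SC] allowed = {<0 1>, <1 0>, <1 1>}
claimed∖SC = {<0 0>}

spurious: thr0.R0=0 thr1.R0=0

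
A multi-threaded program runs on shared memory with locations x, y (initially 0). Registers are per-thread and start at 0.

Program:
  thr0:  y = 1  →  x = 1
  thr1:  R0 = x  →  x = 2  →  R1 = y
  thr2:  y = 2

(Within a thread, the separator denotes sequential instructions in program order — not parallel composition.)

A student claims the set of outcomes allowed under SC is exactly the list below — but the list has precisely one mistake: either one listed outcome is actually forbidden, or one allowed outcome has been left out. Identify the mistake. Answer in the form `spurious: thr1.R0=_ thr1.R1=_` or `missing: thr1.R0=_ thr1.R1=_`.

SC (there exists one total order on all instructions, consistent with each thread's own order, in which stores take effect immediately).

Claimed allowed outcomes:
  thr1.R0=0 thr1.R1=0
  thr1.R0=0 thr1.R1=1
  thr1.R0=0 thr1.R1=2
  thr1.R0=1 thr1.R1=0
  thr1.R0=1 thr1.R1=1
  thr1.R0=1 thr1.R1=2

outcome vector order: (thr1.R0,thr1.R1)
SC: 5 outcomes — {(0,0); (0,1); (0,2); (1,1); (1,2)}
claimed∖SC = {(1,0)}

spurious: thr1.R0=1 thr1.R1=0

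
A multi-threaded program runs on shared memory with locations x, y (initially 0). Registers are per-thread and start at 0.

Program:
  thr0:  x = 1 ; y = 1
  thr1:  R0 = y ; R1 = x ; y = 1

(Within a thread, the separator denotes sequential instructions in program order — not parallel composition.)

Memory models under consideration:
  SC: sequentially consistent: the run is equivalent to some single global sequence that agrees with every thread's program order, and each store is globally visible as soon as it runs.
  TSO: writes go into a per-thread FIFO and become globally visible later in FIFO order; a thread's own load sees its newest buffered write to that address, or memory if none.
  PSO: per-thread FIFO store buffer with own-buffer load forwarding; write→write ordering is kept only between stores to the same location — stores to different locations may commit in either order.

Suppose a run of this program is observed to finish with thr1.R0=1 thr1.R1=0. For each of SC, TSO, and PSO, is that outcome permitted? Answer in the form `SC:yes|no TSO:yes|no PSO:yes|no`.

SC:no TSO:no PSO:yes

outcome vector order: (thr1.R0,thr1.R1)
SC (3): (0,0); (0,1); (1,1)
TSO (3): (0,0); (0,1); (1,1)
PSO (4): (0,0); (0,1); (1,0); (1,1)
target (1,0) ∈ {PSO}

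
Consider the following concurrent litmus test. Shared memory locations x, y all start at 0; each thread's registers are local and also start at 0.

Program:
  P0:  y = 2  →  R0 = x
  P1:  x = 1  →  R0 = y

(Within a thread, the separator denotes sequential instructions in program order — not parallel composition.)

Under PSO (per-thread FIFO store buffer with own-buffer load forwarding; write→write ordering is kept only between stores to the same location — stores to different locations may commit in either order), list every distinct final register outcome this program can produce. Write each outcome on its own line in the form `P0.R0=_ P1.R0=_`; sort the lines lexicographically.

outcome vector order: (P0.R0,P1.R0)
|PSO outcomes| = 4

P0.R0=0 P1.R0=0
P0.R0=0 P1.R0=2
P0.R0=1 P1.R0=0
P0.R0=1 P1.R0=2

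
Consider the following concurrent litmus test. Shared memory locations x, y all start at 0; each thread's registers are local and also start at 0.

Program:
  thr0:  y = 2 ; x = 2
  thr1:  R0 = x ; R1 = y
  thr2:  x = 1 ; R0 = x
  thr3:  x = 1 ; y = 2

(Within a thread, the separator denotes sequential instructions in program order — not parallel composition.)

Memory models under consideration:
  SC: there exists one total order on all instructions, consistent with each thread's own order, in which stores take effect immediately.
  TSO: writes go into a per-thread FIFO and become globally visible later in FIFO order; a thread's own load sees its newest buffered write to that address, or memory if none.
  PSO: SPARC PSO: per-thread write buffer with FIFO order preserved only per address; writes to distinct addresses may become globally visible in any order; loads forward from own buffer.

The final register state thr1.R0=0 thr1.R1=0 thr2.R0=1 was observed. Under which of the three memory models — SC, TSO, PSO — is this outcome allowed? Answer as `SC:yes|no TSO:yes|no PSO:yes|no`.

outcome vector order: (thr1.R0,thr1.R1,thr2.R0)
SC: 10 outcomes — {(0,0,1), (0,0,2), (0,2,1), (0,2,2), (1,0,1), (1,0,2), (1,2,1), (1,2,2), (2,2,1), (2,2,2)}
TSO: 10 outcomes — {(0,0,1), (0,0,2), (0,2,1), (0,2,2), (1,0,1), (1,0,2), (1,2,1), (1,2,2), (2,2,1), (2,2,2)}
PSO: 12 outcomes — {(0,0,1), (0,0,2), (0,2,1), (0,2,2), (1,0,1), (1,0,2), (1,2,1), (1,2,2), (2,0,1), (2,0,2), (2,2,1), (2,2,2)}
target (0,0,1) ∈ {SC,TSO,PSO}

SC:yes TSO:yes PSO:yes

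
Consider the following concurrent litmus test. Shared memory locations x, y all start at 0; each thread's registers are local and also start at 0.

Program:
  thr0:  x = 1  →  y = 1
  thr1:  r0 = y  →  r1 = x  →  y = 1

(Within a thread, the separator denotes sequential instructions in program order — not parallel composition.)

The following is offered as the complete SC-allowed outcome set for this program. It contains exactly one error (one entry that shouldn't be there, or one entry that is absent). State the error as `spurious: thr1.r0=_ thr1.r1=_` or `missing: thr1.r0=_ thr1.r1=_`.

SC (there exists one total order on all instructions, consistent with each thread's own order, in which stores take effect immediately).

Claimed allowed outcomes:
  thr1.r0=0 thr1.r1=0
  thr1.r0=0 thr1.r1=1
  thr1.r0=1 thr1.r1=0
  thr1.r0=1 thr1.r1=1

outcome vector order: (thr1.r0,thr1.r1)
SC (3): (0,0); (0,1); (1,1)
claimed∖SC = {(1,0)}

spurious: thr1.r0=1 thr1.r1=0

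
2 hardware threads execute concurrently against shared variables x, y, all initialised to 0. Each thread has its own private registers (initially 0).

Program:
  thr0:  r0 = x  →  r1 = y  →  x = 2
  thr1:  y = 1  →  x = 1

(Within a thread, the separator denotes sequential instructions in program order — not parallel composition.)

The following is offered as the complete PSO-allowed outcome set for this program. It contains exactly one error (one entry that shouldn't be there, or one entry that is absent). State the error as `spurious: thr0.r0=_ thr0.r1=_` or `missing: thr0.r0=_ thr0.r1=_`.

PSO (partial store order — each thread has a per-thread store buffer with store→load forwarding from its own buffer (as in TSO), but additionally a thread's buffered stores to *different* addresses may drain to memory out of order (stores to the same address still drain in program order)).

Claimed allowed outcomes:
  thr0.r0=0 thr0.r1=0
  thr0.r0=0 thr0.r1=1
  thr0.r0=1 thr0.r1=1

outcome vector order: (thr0.r0,thr0.r1)
PSO (4): 00, 01, 10, 11
PSO∖claimed = {10}

missing: thr0.r0=1 thr0.r1=0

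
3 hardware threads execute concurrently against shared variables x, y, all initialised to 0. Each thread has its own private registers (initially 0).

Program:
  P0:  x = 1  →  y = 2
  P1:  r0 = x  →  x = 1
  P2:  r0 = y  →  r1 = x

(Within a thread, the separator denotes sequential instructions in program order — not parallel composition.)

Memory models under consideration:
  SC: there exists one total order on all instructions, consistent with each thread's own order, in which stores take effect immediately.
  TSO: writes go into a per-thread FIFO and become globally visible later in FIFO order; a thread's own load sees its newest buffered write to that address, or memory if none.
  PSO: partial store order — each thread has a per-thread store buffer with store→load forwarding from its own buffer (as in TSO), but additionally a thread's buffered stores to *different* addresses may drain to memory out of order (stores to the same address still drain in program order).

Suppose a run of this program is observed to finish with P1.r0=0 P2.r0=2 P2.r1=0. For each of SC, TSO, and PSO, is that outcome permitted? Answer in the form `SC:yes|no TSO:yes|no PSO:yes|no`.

SC:no TSO:no PSO:yes

outcome vector order: (P1.r0,P2.r0,P2.r1)
under SC → 0/0/0 0/0/1 0/2/1 1/0/0 1/0/1 1/2/1
under TSO → 0/0/0 0/0/1 0/2/1 1/0/0 1/0/1 1/2/1
under PSO → 0/0/0 0/0/1 0/2/0 0/2/1 1/0/0 1/0/1 1/2/0 1/2/1
target 0/2/0 ∈ {PSO}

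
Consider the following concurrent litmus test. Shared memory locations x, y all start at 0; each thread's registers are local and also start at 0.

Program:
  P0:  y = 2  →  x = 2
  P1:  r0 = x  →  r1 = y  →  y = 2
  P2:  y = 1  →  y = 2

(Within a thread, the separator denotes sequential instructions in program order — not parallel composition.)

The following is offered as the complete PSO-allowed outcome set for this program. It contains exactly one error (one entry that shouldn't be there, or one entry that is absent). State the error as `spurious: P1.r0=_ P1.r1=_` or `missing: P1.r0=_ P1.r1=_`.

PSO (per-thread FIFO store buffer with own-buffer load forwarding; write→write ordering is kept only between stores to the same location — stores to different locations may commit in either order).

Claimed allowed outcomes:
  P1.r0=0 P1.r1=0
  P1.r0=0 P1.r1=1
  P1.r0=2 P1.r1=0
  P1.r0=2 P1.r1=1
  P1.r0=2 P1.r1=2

missing: P1.r0=0 P1.r1=2

outcome vector order: (P1.r0,P1.r1)
PSO: 6 outcomes — {(0,0), (0,1), (0,2), (2,0), (2,1), (2,2)}
PSO∖claimed = {(0,2)}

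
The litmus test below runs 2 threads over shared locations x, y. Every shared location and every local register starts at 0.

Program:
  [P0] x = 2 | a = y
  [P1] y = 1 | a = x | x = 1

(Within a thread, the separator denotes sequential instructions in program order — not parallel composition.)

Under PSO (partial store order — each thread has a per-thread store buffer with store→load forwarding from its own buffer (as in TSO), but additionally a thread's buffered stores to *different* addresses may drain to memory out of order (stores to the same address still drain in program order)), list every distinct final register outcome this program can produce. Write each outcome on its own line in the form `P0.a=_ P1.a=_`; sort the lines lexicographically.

outcome vector order: (P0.a,P1.a)
|PSO outcomes| = 4

P0.a=0 P1.a=0
P0.a=0 P1.a=2
P0.a=1 P1.a=0
P0.a=1 P1.a=2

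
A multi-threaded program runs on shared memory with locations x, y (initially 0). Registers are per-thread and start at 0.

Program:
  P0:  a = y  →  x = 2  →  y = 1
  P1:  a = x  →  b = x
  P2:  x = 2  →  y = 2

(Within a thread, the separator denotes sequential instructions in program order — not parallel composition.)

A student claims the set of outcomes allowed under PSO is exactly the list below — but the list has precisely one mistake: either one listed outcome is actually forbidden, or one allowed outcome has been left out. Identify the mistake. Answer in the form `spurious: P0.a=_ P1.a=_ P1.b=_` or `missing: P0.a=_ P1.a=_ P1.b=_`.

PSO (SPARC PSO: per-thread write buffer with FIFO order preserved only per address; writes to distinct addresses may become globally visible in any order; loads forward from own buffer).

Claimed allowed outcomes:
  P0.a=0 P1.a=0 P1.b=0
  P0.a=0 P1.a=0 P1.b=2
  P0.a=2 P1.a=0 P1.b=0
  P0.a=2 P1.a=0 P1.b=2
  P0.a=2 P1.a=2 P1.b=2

outcome vector order: (P0.a,P1.a,P1.b)
[PSO] allowed = {<0 0 0>; <0 0 2>; <0 2 2>; <2 0 0>; <2 0 2>; <2 2 2>}
PSO∖claimed = {<0 2 2>}

missing: P0.a=0 P1.a=2 P1.b=2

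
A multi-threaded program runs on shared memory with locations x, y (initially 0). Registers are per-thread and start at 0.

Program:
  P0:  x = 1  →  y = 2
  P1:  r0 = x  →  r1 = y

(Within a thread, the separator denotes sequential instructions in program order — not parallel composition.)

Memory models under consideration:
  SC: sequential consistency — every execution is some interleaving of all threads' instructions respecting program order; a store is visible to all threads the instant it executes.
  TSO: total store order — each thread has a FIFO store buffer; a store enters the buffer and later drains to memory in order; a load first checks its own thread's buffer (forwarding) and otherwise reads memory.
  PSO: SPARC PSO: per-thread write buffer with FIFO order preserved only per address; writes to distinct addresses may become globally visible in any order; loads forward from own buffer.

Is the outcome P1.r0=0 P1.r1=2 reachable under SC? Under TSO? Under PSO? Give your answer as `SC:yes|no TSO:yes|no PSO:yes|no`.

SC:yes TSO:yes PSO:yes

outcome vector order: (P1.r0,P1.r1)
under SC → (0,0); (0,2); (1,0); (1,2)
under TSO → (0,0); (0,2); (1,0); (1,2)
under PSO → (0,0); (0,2); (1,0); (1,2)
target (0,2) ∈ {SC,TSO,PSO}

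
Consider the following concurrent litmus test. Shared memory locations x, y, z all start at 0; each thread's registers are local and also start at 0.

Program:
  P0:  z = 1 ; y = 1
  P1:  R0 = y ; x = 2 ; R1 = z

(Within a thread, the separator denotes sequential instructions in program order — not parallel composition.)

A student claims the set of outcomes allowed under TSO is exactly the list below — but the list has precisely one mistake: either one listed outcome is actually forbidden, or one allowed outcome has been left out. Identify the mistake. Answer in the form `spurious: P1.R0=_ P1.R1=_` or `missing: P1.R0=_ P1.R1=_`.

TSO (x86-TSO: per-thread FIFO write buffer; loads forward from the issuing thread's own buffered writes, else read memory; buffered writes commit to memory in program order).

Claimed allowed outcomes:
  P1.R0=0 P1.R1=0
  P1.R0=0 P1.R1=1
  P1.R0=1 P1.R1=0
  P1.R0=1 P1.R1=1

outcome vector order: (P1.R0,P1.R1)
[TSO] allowed = {00, 01, 11}
claimed∖TSO = {10}

spurious: P1.R0=1 P1.R1=0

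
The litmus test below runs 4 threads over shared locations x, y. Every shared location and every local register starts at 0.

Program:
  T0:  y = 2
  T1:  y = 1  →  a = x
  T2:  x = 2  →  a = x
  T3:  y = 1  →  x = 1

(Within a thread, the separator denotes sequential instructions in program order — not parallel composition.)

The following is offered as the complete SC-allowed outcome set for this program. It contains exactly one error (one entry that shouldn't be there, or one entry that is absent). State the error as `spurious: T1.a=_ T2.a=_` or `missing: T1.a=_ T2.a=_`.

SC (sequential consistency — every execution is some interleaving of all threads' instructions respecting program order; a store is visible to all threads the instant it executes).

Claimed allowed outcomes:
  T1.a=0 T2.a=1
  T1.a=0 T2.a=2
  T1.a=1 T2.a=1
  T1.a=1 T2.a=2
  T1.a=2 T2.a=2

missing: T1.a=2 T2.a=1

outcome vector order: (T1.a,T2.a)
SC: 6 outcomes — {<0 1>; <0 2>; <1 1>; <1 2>; <2 1>; <2 2>}
SC∖claimed = {<2 1>}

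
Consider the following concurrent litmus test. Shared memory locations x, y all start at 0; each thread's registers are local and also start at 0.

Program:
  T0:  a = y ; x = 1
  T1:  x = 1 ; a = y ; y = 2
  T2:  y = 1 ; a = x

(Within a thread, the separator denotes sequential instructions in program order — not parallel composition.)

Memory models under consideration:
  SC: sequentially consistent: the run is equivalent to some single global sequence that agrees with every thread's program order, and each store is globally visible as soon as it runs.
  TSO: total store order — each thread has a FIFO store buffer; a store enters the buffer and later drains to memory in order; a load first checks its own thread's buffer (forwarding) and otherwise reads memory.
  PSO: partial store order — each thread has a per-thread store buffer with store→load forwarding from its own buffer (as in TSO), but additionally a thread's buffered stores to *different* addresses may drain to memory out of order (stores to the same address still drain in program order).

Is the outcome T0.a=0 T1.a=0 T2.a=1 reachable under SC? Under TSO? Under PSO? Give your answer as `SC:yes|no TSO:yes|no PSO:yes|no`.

outcome vector order: (T0.a,T1.a,T2.a)
under SC → 0/0/1, 0/1/0, 0/1/1, 1/0/1, 1/1/0, 1/1/1, 2/0/1, 2/1/0, 2/1/1
under TSO → 0/0/0, 0/0/1, 0/1/0, 0/1/1, 1/0/0, 1/0/1, 1/1/0, 1/1/1, 2/0/0, 2/0/1, 2/1/0, 2/1/1
under PSO → 0/0/0, 0/0/1, 0/1/0, 0/1/1, 1/0/0, 1/0/1, 1/1/0, 1/1/1, 2/0/0, 2/0/1, 2/1/0, 2/1/1
target 0/0/1 ∈ {SC,TSO,PSO}

SC:yes TSO:yes PSO:yes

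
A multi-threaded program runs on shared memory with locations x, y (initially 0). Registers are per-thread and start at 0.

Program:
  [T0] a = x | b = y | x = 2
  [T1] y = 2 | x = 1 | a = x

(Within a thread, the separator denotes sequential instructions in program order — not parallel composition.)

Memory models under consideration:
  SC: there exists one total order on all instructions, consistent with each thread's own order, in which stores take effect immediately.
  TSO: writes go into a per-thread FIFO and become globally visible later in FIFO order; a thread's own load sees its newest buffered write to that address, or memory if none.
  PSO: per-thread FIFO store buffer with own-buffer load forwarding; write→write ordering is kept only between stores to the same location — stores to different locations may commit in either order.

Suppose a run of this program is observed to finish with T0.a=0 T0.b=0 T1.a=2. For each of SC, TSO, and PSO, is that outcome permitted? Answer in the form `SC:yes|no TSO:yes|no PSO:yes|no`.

outcome vector order: (T0.a,T0.b,T1.a)
[SC] allowed = {(0,0,1), (0,0,2), (0,2,1), (0,2,2), (1,2,1), (1,2,2)}
[TSO] allowed = {(0,0,1), (0,0,2), (0,2,1), (0,2,2), (1,2,1), (1,2,2)}
[PSO] allowed = {(0,0,1), (0,0,2), (0,2,1), (0,2,2), (1,0,1), (1,0,2), (1,2,1), (1,2,2)}
target (0,0,2) ∈ {SC,TSO,PSO}

SC:yes TSO:yes PSO:yes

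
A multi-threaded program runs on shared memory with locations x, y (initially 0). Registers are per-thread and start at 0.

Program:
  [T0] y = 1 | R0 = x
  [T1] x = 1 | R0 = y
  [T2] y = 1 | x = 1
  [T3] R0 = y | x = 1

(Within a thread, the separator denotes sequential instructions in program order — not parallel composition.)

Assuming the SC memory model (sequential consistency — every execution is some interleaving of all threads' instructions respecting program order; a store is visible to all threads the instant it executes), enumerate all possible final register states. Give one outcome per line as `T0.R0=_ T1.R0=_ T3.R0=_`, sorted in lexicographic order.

outcome vector order: (T0.R0,T1.R0,T3.R0)
|SC outcomes| = 6

T0.R0=0 T1.R0=1 T3.R0=0
T0.R0=0 T1.R0=1 T3.R0=1
T0.R0=1 T1.R0=0 T3.R0=0
T0.R0=1 T1.R0=0 T3.R0=1
T0.R0=1 T1.R0=1 T3.R0=0
T0.R0=1 T1.R0=1 T3.R0=1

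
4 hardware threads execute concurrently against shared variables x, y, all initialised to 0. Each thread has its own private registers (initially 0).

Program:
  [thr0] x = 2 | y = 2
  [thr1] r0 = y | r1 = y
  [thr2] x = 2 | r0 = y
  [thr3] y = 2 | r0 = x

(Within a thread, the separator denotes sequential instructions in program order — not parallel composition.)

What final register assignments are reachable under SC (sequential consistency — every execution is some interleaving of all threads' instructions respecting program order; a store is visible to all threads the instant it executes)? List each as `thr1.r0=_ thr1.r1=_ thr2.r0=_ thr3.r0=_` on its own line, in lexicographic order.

thr1.r0=0 thr1.r1=0 thr2.r0=0 thr3.r0=2
thr1.r0=0 thr1.r1=0 thr2.r0=2 thr3.r0=0
thr1.r0=0 thr1.r1=0 thr2.r0=2 thr3.r0=2
thr1.r0=0 thr1.r1=2 thr2.r0=0 thr3.r0=2
thr1.r0=0 thr1.r1=2 thr2.r0=2 thr3.r0=0
thr1.r0=0 thr1.r1=2 thr2.r0=2 thr3.r0=2
thr1.r0=2 thr1.r1=2 thr2.r0=0 thr3.r0=2
thr1.r0=2 thr1.r1=2 thr2.r0=2 thr3.r0=0
thr1.r0=2 thr1.r1=2 thr2.r0=2 thr3.r0=2

outcome vector order: (thr1.r0,thr1.r1,thr2.r0,thr3.r0)
|SC outcomes| = 9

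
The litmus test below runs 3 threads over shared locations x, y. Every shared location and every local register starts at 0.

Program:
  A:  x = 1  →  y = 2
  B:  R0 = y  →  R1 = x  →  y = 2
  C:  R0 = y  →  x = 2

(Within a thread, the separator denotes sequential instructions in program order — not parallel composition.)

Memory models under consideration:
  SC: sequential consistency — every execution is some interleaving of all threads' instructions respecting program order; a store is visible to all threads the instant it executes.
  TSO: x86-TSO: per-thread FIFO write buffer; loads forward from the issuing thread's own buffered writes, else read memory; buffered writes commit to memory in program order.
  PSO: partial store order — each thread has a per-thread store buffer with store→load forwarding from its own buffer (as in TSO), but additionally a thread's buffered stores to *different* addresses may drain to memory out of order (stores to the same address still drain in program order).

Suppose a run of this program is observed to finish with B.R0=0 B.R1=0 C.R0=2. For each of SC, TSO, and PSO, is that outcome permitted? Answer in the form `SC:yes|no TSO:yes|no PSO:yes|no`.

outcome vector order: (B.R0,B.R1,C.R0)
under SC → (0,0,0) (0,0,2) (0,1,0) (0,1,2) (0,2,0) (0,2,2) (2,1,0) (2,1,2) (2,2,0) (2,2,2)
under TSO → (0,0,0) (0,0,2) (0,1,0) (0,1,2) (0,2,0) (0,2,2) (2,1,0) (2,1,2) (2,2,0) (2,2,2)
under PSO → (0,0,0) (0,0,2) (0,1,0) (0,1,2) (0,2,0) (0,2,2) (2,0,0) (2,0,2) (2,1,0) (2,1,2) (2,2,0) (2,2,2)
target (0,0,2) ∈ {SC,TSO,PSO}

SC:yes TSO:yes PSO:yes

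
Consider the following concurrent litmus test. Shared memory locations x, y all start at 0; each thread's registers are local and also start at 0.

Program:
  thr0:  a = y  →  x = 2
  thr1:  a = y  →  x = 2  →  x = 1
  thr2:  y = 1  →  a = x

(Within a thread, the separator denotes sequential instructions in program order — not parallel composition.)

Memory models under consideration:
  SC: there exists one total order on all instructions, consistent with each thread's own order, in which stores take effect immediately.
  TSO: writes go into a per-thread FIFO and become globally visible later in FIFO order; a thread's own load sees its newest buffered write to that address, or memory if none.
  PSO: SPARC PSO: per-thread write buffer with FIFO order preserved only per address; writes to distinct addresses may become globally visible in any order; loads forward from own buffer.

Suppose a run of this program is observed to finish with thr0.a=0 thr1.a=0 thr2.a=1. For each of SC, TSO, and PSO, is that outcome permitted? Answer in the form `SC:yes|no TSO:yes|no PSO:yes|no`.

outcome vector order: (thr0.a,thr1.a,thr2.a)
SC (12): 0/0/0 0/0/1 0/0/2 0/1/0 0/1/1 0/1/2 1/0/0 1/0/1 1/0/2 1/1/0 1/1/1 1/1/2
TSO (12): 0/0/0 0/0/1 0/0/2 0/1/0 0/1/1 0/1/2 1/0/0 1/0/1 1/0/2 1/1/0 1/1/1 1/1/2
PSO (12): 0/0/0 0/0/1 0/0/2 0/1/0 0/1/1 0/1/2 1/0/0 1/0/1 1/0/2 1/1/0 1/1/1 1/1/2
target 0/0/1 ∈ {SC,TSO,PSO}

SC:yes TSO:yes PSO:yes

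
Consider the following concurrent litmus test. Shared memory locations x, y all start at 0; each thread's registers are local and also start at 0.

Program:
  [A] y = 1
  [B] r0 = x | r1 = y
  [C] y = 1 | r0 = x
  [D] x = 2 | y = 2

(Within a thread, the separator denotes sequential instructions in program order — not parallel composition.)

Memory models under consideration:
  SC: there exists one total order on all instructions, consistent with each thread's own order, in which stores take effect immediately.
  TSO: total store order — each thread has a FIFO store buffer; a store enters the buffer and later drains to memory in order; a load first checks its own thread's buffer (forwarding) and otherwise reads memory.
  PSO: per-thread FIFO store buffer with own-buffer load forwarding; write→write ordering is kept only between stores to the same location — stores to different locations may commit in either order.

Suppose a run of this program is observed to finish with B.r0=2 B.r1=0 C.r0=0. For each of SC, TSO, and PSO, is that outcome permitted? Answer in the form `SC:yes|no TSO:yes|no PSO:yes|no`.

SC:no TSO:yes PSO:yes

outcome vector order: (B.r0,B.r1,C.r0)
under SC → <0 0 0>, <0 0 2>, <0 1 0>, <0 1 2>, <0 2 0>, <0 2 2>, <2 0 2>, <2 1 0>, <2 1 2>, <2 2 0>, <2 2 2>
under TSO → <0 0 0>, <0 0 2>, <0 1 0>, <0 1 2>, <0 2 0>, <0 2 2>, <2 0 0>, <2 0 2>, <2 1 0>, <2 1 2>, <2 2 0>, <2 2 2>
under PSO → <0 0 0>, <0 0 2>, <0 1 0>, <0 1 2>, <0 2 0>, <0 2 2>, <2 0 0>, <2 0 2>, <2 1 0>, <2 1 2>, <2 2 0>, <2 2 2>
target <2 0 0> ∈ {TSO,PSO}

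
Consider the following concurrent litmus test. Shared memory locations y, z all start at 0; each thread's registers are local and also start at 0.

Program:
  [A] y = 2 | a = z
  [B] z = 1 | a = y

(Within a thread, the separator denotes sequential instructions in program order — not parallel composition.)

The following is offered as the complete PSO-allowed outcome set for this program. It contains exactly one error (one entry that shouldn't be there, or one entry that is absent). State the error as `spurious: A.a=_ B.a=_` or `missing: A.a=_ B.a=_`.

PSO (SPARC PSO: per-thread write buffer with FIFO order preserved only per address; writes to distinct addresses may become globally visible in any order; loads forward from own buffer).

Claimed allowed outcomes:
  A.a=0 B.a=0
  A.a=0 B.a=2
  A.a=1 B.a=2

missing: A.a=1 B.a=0

outcome vector order: (A.a,B.a)
PSO: 4 outcomes — {0/0 0/2 1/0 1/2}
PSO∖claimed = {1/0}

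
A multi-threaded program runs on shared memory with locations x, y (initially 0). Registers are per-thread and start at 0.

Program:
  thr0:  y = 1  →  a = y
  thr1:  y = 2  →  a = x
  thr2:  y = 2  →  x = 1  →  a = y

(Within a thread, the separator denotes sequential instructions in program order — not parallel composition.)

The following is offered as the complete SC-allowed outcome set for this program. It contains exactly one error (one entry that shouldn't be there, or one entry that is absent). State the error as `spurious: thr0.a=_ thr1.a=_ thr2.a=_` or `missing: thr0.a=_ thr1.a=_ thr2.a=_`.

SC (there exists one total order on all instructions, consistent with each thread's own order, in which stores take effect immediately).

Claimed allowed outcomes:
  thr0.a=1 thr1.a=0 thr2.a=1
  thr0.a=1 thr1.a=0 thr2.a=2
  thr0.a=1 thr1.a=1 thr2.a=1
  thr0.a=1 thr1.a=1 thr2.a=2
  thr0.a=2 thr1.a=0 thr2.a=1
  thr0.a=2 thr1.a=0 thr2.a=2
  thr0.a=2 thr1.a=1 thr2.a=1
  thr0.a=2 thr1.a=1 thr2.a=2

spurious: thr0.a=2 thr1.a=0 thr2.a=1

outcome vector order: (thr0.a,thr1.a,thr2.a)
[SC] allowed = {(1,0,1); (1,0,2); (1,1,1); (1,1,2); (2,0,2); (2,1,1); (2,1,2)}
claimed∖SC = {(2,0,1)}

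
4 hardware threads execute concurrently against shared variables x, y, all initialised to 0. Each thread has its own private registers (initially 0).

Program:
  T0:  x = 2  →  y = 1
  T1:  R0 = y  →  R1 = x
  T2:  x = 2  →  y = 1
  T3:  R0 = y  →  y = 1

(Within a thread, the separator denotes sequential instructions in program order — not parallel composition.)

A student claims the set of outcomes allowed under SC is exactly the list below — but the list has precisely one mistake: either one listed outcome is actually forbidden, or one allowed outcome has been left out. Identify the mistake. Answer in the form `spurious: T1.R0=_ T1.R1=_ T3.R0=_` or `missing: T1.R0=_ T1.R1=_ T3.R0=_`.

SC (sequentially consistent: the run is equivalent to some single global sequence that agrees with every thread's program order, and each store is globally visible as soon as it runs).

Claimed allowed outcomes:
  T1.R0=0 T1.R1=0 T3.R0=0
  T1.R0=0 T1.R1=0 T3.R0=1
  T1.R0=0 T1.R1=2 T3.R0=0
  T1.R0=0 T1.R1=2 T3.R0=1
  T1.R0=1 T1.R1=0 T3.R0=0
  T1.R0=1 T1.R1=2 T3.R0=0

outcome vector order: (T1.R0,T1.R1,T3.R0)
[SC] allowed = {<0 0 0> <0 0 1> <0 2 0> <0 2 1> <1 0 0> <1 2 0> <1 2 1>}
SC∖claimed = {<1 2 1>}

missing: T1.R0=1 T1.R1=2 T3.R0=1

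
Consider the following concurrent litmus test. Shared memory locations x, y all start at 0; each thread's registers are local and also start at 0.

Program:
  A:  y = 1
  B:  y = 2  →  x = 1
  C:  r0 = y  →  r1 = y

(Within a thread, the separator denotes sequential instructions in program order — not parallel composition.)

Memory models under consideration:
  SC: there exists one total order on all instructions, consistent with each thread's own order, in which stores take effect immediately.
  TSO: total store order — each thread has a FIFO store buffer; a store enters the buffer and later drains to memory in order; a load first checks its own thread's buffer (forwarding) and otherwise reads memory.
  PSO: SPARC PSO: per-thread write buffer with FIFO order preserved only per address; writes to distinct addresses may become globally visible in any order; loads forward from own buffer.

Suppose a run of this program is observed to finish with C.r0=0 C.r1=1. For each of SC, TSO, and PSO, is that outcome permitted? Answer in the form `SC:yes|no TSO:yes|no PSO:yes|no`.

SC:yes TSO:yes PSO:yes

outcome vector order: (C.r0,C.r1)
SC (7): <0 0>; <0 1>; <0 2>; <1 1>; <1 2>; <2 1>; <2 2>
TSO (7): <0 0>; <0 1>; <0 2>; <1 1>; <1 2>; <2 1>; <2 2>
PSO (7): <0 0>; <0 1>; <0 2>; <1 1>; <1 2>; <2 1>; <2 2>
target <0 1> ∈ {SC,TSO,PSO}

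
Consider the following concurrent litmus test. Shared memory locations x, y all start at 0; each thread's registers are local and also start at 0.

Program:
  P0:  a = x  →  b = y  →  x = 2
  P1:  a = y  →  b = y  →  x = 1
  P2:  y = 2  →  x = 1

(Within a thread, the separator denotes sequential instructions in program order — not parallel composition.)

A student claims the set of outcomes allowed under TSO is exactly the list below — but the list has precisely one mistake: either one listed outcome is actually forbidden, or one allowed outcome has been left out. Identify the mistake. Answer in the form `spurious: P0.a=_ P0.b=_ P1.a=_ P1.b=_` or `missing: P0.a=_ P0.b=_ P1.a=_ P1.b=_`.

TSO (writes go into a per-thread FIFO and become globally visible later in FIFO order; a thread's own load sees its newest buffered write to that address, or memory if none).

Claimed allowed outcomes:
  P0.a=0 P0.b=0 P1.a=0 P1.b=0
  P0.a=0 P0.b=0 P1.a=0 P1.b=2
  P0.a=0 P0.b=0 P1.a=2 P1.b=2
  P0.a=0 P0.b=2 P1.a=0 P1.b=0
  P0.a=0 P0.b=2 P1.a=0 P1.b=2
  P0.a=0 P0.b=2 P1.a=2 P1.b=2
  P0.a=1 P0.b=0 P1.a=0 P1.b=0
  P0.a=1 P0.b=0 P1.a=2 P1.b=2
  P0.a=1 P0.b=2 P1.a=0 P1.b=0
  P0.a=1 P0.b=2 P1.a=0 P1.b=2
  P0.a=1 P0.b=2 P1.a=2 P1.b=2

spurious: P0.a=1 P0.b=0 P1.a=2 P1.b=2

outcome vector order: (P0.a,P0.b,P1.a,P1.b)
TSO: 10 outcomes — {0000 0002 0022 0200 0202 0222 1000 1200 1202 1222}
claimed∖TSO = {1022}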